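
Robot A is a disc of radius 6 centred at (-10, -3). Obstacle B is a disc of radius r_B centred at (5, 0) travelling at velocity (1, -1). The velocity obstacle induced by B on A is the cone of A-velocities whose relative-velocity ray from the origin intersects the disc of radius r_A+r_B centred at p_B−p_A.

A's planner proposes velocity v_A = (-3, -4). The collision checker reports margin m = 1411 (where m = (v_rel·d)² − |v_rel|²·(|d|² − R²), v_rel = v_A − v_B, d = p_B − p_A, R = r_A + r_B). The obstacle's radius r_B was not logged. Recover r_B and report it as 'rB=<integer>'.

m = 1411
d = (15, 3);  v_rel = (-4, -3),  |v_rel|² = 25
v_rel×d = (-4)·(3) − (-3)·(15) = 33
since m = R²·25 − 33²:  R² = (1089 + 1411) / 25 = 100
R = √100 = 10  ⇒  r_B = 10 − 6 = 4

rB=4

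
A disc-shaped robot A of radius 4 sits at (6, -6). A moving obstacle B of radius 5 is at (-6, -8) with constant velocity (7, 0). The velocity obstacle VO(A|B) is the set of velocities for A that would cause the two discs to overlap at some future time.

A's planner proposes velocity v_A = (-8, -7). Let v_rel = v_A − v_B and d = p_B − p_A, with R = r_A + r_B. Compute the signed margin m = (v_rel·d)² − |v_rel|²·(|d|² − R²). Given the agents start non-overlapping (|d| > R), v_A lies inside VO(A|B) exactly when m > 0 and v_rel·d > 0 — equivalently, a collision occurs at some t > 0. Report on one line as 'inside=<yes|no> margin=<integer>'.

d = (-12, -2),  |d|² = 148;  R = 4+5 = 9,  c = 148−9² = 67
v_rel = (-15, -7),  |v_rel|² = 274;  v_rel·d = (-15)·(-12) + (-7)·(-2) = 194
274·t² − 388·t + 67 = 0  ⇒  m = 194² − 274·67 = 19278
m = 19278 > 0,  v_rel·d = 194 > 0  ⇒  inside

inside=yes margin=19278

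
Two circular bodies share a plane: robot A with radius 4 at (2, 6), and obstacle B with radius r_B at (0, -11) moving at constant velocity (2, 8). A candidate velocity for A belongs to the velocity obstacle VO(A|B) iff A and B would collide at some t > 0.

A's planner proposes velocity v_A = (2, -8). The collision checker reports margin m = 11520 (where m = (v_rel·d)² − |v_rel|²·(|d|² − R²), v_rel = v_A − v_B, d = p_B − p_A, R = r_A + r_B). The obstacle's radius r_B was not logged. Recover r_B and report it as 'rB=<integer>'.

m = 11520
d = (-2, -17);  v_rel = (0, -16),  |v_rel|² = 256
v_rel×d = (0)·(-17) − (-16)·(-2) = -32
since m = R²·256 − (-32)²:  R² = (1024 + 11520) / 256 = 49
R = √49 = 7  ⇒  r_B = 7 − 4 = 3

rB=3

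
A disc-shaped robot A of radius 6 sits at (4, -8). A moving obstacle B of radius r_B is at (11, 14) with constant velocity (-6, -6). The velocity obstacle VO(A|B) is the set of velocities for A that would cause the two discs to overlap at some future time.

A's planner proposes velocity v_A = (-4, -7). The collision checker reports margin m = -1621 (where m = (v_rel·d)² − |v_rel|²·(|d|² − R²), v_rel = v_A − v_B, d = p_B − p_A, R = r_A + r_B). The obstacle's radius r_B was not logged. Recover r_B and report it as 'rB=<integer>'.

m = -1621
d = (7, 22);  v_rel = (2, -1),  |v_rel|² = 5
v_rel×d = (2)·(22) − (-1)·(7) = 51
since m = R²·5 − 51²:  R² = (2601 + -1621) / 5 = 196
R = √196 = 14  ⇒  r_B = 14 − 6 = 8

rB=8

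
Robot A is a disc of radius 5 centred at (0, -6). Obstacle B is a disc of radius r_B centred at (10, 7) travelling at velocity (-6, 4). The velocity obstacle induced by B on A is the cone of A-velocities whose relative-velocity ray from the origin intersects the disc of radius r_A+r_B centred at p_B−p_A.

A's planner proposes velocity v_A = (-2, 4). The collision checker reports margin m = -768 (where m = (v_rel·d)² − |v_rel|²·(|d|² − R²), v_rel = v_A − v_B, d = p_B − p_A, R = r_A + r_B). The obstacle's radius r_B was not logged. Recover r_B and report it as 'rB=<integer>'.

m = -768
d = (10, 13);  v_rel = (4, 0),  |v_rel|² = 16
v_rel×d = (4)·(13) − (0)·(10) = 52
since m = R²·16 − 52²:  R² = (2704 + -768) / 16 = 121
R = √121 = 11  ⇒  r_B = 11 − 5 = 6

rB=6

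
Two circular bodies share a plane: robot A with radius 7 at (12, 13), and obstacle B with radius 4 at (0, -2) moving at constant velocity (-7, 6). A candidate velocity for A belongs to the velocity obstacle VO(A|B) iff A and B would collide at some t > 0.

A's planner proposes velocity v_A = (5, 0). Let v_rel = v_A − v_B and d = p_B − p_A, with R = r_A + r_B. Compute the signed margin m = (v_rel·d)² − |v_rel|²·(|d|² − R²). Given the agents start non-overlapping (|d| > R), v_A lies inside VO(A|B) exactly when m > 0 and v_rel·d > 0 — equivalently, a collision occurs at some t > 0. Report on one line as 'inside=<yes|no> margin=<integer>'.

d = (-12, -15),  |d|² = 369;  R = 7+4 = 11,  c = 369−11² = 248
v_rel = (12, -6),  |v_rel|² = 180;  v_rel·d = (12)·(-12) + (-6)·(-15) = -54
180·t² + 108·t + 248 = 0  ⇒  m = (-54)² − 180·248 = -41724
m = -41724 < 0,  v_rel·d = -54 < 0  ⇒  outside

inside=no margin=-41724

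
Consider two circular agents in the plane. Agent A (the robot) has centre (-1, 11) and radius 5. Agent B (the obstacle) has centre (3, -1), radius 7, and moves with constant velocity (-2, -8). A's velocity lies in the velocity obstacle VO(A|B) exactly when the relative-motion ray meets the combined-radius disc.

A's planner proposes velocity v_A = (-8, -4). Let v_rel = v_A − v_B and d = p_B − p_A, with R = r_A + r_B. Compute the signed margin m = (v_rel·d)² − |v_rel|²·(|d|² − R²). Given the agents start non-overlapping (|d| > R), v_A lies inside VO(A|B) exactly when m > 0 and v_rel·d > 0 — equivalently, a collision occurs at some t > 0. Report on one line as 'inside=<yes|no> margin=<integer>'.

d = (4, -12),  |d|² = 160;  R = 5+7 = 12,  c = 160−12² = 16
v_rel = (-6, 4),  |v_rel|² = 52;  v_rel·d = (-6)·(4) + (4)·(-12) = -72
52·t² + 144·t + 16 = 0  ⇒  m = (-72)² − 52·16 = 4352
m = 4352 > 0,  v_rel·d = -72 < 0  ⇒  outside

inside=no margin=4352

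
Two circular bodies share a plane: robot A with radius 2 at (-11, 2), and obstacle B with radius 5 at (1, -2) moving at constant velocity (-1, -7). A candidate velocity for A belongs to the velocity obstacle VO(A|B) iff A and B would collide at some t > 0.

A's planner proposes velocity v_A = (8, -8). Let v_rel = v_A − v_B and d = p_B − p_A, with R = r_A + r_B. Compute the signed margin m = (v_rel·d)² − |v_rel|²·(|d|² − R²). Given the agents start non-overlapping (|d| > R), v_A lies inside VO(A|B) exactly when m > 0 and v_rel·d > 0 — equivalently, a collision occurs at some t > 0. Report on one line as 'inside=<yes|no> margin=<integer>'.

d = (12, -4),  |d|² = 160;  R = 2+5 = 7,  c = 160−7² = 111
v_rel = (9, -1),  |v_rel|² = 82;  v_rel·d = (9)·(12) + (-1)·(-4) = 112
82·t² − 224·t + 111 = 0  ⇒  m = 112² − 82·111 = 3442
m = 3442 > 0,  v_rel·d = 112 > 0  ⇒  inside

inside=yes margin=3442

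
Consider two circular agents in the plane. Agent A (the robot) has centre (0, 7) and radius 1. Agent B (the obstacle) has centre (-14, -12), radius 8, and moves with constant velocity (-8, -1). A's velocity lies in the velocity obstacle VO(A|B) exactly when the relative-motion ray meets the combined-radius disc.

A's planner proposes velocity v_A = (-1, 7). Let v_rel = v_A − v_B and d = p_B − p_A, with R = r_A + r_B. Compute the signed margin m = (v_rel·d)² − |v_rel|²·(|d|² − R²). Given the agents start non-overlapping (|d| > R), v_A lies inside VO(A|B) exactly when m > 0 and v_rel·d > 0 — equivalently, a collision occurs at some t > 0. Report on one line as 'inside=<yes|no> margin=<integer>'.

d = (-14, -19),  |d|² = 557;  R = 1+8 = 9,  c = 557−9² = 476
v_rel = (7, 8),  |v_rel|² = 113;  v_rel·d = (7)·(-14) + (8)·(-19) = -250
113·t² + 500·t + 476 = 0  ⇒  m = (-250)² − 113·476 = 8712
m = 8712 > 0,  v_rel·d = -250 < 0  ⇒  outside

inside=no margin=8712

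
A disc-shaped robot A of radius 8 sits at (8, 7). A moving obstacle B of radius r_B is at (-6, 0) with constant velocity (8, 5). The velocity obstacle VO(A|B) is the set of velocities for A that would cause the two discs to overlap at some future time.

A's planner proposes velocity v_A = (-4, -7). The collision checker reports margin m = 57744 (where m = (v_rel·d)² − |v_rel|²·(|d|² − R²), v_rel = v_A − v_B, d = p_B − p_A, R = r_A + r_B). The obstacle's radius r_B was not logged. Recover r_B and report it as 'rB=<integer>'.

m = 57744
d = (-14, -7);  v_rel = (-12, -12),  |v_rel|² = 288
v_rel×d = (-12)·(-7) − (-12)·(-14) = -84
since m = R²·288 − (-84)²:  R² = (7056 + 57744) / 288 = 225
R = √225 = 15  ⇒  r_B = 15 − 8 = 7

rB=7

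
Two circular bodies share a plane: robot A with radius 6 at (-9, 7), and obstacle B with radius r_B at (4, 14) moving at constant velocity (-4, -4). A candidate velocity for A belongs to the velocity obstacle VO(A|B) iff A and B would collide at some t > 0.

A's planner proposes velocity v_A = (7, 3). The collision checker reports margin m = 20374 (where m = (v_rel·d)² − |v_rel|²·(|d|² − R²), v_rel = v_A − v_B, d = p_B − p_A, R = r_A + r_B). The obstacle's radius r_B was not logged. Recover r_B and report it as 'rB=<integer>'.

m = 20374
d = (13, 7);  v_rel = (11, 7),  |v_rel|² = 170
v_rel×d = (11)·(7) − (7)·(13) = -14
since m = R²·170 − (-14)²:  R² = (196 + 20374) / 170 = 121
R = √121 = 11  ⇒  r_B = 11 − 6 = 5

rB=5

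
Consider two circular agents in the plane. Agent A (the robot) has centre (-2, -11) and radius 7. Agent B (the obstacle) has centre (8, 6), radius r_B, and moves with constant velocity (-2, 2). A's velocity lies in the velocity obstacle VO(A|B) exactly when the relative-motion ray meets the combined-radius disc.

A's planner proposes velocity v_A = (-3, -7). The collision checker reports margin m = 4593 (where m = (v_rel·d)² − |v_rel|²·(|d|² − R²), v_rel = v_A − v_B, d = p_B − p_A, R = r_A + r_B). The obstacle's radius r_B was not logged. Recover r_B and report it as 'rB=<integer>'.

m = 4593
d = (10, 17);  v_rel = (-1, -9),  |v_rel|² = 82
v_rel×d = (-1)·(17) − (-9)·(10) = 73
since m = R²·82 − 73²:  R² = (5329 + 4593) / 82 = 121
R = √121 = 11  ⇒  r_B = 11 − 7 = 4

rB=4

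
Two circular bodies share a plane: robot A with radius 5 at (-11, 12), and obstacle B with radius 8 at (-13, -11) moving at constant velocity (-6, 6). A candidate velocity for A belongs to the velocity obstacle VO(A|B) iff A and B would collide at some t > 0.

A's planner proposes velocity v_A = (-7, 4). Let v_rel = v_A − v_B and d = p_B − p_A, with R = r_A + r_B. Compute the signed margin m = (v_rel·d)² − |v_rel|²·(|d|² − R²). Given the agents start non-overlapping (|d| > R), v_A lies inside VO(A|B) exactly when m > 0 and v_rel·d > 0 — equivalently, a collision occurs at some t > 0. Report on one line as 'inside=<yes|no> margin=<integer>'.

d = (-2, -23),  |d|² = 533;  R = 5+8 = 13,  c = 533−13² = 364
v_rel = (-1, -2),  |v_rel|² = 5;  v_rel·d = (-1)·(-2) + (-2)·(-23) = 48
5·t² − 96·t + 364 = 0  ⇒  m = 48² − 5·364 = 484
m = 484 > 0,  v_rel·d = 48 > 0  ⇒  inside

inside=yes margin=484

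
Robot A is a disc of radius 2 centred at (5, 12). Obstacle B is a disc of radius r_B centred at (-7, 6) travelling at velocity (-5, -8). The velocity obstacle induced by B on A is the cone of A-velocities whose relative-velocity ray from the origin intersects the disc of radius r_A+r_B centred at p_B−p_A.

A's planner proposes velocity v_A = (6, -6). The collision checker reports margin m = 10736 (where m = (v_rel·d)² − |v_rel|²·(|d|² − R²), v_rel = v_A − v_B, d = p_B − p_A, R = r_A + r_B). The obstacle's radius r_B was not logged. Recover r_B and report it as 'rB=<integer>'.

m = 10736
d = (-12, -6);  v_rel = (11, 2),  |v_rel|² = 125
v_rel×d = (11)·(-6) − (2)·(-12) = -42
since m = R²·125 − (-42)²:  R² = (1764 + 10736) / 125 = 100
R = √100 = 10  ⇒  r_B = 10 − 2 = 8

rB=8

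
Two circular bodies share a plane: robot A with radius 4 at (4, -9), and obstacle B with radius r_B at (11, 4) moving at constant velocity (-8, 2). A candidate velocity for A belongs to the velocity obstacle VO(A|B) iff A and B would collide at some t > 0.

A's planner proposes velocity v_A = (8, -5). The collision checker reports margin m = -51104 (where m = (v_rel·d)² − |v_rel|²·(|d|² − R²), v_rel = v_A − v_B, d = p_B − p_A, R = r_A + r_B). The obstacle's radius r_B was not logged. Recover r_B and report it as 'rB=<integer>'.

m = -51104
d = (7, 13);  v_rel = (16, -7),  |v_rel|² = 305
v_rel×d = (16)·(13) − (-7)·(7) = 257
since m = R²·305 − 257²:  R² = (66049 + -51104) / 305 = 49
R = √49 = 7  ⇒  r_B = 7 − 4 = 3

rB=3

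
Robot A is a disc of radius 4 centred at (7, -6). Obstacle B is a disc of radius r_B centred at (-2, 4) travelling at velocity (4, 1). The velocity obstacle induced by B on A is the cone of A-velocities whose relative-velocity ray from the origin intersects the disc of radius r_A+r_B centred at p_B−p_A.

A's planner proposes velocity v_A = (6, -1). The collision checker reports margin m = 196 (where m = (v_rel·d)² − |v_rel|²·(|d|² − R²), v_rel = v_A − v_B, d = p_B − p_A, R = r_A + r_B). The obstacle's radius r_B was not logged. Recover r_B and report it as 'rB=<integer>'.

m = 196
d = (-9, 10);  v_rel = (2, -2),  |v_rel|² = 8
v_rel×d = (2)·(10) − (-2)·(-9) = 2
since m = R²·8 − 2²:  R² = (4 + 196) / 8 = 25
R = √25 = 5  ⇒  r_B = 5 − 4 = 1

rB=1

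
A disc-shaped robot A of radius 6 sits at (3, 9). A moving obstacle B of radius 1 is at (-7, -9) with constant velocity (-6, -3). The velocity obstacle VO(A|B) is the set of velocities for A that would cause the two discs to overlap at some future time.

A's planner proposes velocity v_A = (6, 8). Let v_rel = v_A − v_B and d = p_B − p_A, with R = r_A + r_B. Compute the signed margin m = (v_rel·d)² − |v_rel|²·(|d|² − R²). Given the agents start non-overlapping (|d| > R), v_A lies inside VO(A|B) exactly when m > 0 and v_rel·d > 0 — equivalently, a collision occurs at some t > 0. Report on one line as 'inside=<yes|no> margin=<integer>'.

d = (-10, -18),  |d|² = 424;  R = 6+1 = 7,  c = 424−7² = 375
v_rel = (12, 11),  |v_rel|² = 265;  v_rel·d = (12)·(-10) + (11)·(-18) = -318
265·t² + 636·t + 375 = 0  ⇒  m = (-318)² − 265·375 = 1749
m = 1749 > 0,  v_rel·d = -318 < 0  ⇒  outside

inside=no margin=1749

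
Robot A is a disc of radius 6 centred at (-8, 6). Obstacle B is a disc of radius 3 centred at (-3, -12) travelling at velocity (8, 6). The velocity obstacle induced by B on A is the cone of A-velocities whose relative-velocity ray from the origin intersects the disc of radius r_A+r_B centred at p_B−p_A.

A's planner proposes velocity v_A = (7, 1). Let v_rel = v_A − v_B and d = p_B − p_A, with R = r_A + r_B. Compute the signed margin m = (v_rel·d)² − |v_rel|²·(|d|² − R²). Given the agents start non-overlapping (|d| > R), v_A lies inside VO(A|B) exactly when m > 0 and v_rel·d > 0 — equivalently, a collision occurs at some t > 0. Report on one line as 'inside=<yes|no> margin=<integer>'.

d = (5, -18),  |d|² = 349;  R = 6+3 = 9,  c = 349−9² = 268
v_rel = (-1, -5),  |v_rel|² = 26;  v_rel·d = (-1)·(5) + (-5)·(-18) = 85
26·t² − 170·t + 268 = 0  ⇒  m = 85² − 26·268 = 257
m = 257 > 0,  v_rel·d = 85 > 0  ⇒  inside

inside=yes margin=257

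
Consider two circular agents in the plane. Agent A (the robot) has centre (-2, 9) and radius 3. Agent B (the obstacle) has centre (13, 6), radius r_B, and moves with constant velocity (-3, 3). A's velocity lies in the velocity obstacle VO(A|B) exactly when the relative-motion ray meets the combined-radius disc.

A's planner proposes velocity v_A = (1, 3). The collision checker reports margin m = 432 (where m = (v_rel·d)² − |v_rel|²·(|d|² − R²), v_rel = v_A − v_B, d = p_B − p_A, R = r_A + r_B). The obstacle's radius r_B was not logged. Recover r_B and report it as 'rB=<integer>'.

m = 432
d = (15, -3);  v_rel = (4, 0),  |v_rel|² = 16
v_rel×d = (4)·(-3) − (0)·(15) = -12
since m = R²·16 − (-12)²:  R² = (144 + 432) / 16 = 36
R = √36 = 6  ⇒  r_B = 6 − 3 = 3

rB=3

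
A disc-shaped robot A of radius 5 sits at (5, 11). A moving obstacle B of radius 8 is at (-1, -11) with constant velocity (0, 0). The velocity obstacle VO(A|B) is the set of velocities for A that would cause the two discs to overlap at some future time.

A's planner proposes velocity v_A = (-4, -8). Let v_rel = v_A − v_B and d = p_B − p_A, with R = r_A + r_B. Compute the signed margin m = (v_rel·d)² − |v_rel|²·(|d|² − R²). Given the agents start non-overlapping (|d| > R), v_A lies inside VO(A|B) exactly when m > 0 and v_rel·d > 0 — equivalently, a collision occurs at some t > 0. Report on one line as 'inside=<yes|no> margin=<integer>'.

d = (-6, -22),  |d|² = 520;  R = 5+8 = 13,  c = 520−13² = 351
v_rel = (-4, -8),  |v_rel|² = 80;  v_rel·d = (-4)·(-6) + (-8)·(-22) = 200
80·t² − 400·t + 351 = 0  ⇒  m = 200² − 80·351 = 11920
m = 11920 > 0,  v_rel·d = 200 > 0  ⇒  inside

inside=yes margin=11920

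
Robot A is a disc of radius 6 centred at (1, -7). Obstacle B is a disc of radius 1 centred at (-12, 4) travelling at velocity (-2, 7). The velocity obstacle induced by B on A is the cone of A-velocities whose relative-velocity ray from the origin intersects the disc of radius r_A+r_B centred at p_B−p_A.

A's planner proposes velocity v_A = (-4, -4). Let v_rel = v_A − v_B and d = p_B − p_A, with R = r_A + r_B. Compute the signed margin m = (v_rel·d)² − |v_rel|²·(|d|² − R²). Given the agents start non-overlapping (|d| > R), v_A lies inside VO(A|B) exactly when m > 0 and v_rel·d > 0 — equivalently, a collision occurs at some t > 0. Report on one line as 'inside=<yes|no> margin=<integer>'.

d = (-13, 11),  |d|² = 290;  R = 6+1 = 7,  c = 290−7² = 241
v_rel = (-2, -11),  |v_rel|² = 125;  v_rel·d = (-2)·(-13) + (-11)·(11) = -95
125·t² + 190·t + 241 = 0  ⇒  m = (-95)² − 125·241 = -21100
m = -21100 < 0,  v_rel·d = -95 < 0  ⇒  outside

inside=no margin=-21100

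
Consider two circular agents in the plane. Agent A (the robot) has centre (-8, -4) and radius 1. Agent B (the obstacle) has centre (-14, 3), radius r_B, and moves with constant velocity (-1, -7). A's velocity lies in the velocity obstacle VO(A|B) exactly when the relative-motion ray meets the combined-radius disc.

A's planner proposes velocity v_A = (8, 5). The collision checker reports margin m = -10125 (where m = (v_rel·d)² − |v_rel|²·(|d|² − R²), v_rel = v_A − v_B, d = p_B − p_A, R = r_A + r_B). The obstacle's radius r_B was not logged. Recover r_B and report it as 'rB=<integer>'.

m = -10125
d = (-6, 7);  v_rel = (9, 12),  |v_rel|² = 225
v_rel×d = (9)·(7) − (12)·(-6) = 135
since m = R²·225 − 135²:  R² = (18225 + -10125) / 225 = 36
R = √36 = 6  ⇒  r_B = 6 − 1 = 5

rB=5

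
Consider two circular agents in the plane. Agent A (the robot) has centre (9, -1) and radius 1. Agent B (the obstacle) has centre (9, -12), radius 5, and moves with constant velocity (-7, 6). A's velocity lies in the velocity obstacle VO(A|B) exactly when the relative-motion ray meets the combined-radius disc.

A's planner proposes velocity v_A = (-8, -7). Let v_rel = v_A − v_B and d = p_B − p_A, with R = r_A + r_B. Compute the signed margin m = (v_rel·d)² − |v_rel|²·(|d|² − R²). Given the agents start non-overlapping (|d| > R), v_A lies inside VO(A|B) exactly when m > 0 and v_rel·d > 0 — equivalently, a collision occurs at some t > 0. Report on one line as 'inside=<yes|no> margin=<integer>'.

d = (0, -11),  |d|² = 121;  R = 1+5 = 6,  c = 121−6² = 85
v_rel = (-1, -13),  |v_rel|² = 170;  v_rel·d = (-1)·(0) + (-13)·(-11) = 143
170·t² − 286·t + 85 = 0  ⇒  m = 143² − 170·85 = 5999
m = 5999 > 0,  v_rel·d = 143 > 0  ⇒  inside

inside=yes margin=5999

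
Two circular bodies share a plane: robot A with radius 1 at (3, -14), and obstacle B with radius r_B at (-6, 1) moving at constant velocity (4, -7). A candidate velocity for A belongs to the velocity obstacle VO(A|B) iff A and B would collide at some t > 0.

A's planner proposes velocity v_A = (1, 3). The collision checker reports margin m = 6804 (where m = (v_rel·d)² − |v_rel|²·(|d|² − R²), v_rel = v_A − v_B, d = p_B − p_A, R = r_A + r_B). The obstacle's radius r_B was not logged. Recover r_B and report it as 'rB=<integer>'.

m = 6804
d = (-9, 15);  v_rel = (-3, 10),  |v_rel|² = 109
v_rel×d = (-3)·(15) − (10)·(-9) = 45
since m = R²·109 − 45²:  R² = (2025 + 6804) / 109 = 81
R = √81 = 9  ⇒  r_B = 9 − 1 = 8

rB=8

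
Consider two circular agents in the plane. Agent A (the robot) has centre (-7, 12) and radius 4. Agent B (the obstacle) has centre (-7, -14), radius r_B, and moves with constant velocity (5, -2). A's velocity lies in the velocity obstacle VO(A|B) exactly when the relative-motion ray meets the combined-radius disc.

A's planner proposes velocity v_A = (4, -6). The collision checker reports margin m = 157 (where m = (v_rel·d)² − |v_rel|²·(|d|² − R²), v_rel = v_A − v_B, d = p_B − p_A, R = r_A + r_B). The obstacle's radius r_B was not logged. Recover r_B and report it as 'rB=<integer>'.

m = 157
d = (0, -26);  v_rel = (-1, -4),  |v_rel|² = 17
v_rel×d = (-1)·(-26) − (-4)·(0) = 26
since m = R²·17 − 26²:  R² = (676 + 157) / 17 = 49
R = √49 = 7  ⇒  r_B = 7 − 4 = 3

rB=3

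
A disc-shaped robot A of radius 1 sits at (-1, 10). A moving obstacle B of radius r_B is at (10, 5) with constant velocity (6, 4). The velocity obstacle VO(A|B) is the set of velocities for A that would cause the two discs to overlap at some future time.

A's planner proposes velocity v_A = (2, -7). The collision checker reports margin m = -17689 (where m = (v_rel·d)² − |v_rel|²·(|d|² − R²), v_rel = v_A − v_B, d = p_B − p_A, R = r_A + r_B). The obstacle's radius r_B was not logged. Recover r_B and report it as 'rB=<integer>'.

m = -17689
d = (11, -5);  v_rel = (-4, -11),  |v_rel|² = 137
v_rel×d = (-4)·(-5) − (-11)·(11) = 141
since m = R²·137 − 141²:  R² = (19881 + -17689) / 137 = 16
R = √16 = 4  ⇒  r_B = 4 − 1 = 3

rB=3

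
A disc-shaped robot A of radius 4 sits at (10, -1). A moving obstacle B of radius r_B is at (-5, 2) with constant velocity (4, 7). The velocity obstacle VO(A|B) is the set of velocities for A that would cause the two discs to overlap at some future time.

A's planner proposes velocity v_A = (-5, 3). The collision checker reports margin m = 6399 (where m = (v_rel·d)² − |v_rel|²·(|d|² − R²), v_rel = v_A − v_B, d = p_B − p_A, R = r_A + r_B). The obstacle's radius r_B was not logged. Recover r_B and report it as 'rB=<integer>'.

m = 6399
d = (-15, 3);  v_rel = (-9, -4),  |v_rel|² = 97
v_rel×d = (-9)·(3) − (-4)·(-15) = -87
since m = R²·97 − (-87)²:  R² = (7569 + 6399) / 97 = 144
R = √144 = 12  ⇒  r_B = 12 − 4 = 8

rB=8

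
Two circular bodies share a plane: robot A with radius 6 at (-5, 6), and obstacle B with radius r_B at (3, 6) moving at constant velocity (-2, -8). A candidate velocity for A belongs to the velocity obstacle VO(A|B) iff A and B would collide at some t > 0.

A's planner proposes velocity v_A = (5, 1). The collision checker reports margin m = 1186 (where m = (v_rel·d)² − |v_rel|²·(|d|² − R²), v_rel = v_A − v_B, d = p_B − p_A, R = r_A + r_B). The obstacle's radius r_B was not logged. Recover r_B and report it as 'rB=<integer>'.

m = 1186
d = (8, 0);  v_rel = (7, 9),  |v_rel|² = 130
v_rel×d = (7)·(0) − (9)·(8) = -72
since m = R²·130 − (-72)²:  R² = (5184 + 1186) / 130 = 49
R = √49 = 7  ⇒  r_B = 7 − 6 = 1

rB=1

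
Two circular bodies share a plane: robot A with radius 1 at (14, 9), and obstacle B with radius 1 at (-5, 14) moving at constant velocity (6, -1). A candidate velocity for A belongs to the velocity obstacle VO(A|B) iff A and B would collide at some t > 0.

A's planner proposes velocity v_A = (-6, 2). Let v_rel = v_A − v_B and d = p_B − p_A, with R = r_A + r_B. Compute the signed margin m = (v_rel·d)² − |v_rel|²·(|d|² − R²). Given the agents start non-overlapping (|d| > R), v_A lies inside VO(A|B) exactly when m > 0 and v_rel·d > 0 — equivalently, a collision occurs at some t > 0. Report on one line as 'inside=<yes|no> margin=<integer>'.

d = (-19, 5),  |d|² = 386;  R = 1+1 = 2,  c = 386−2² = 382
v_rel = (-12, 3),  |v_rel|² = 153;  v_rel·d = (-12)·(-19) + (3)·(5) = 243
153·t² − 486·t + 382 = 0  ⇒  m = 243² − 153·382 = 603
m = 603 > 0,  v_rel·d = 243 > 0  ⇒  inside

inside=yes margin=603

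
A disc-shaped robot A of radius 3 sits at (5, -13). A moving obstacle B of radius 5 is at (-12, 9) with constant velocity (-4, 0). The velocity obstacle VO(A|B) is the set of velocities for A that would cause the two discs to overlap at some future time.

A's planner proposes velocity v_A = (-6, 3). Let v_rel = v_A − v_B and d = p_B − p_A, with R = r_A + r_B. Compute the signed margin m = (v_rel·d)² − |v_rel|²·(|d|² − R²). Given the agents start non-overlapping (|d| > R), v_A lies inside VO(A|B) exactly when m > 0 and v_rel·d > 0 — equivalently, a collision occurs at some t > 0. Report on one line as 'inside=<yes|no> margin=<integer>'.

d = (-17, 22),  |d|² = 773;  R = 3+5 = 8,  c = 773−8² = 709
v_rel = (-2, 3),  |v_rel|² = 13;  v_rel·d = (-2)·(-17) + (3)·(22) = 100
13·t² − 200·t + 709 = 0  ⇒  m = 100² − 13·709 = 783
m = 783 > 0,  v_rel·d = 100 > 0  ⇒  inside

inside=yes margin=783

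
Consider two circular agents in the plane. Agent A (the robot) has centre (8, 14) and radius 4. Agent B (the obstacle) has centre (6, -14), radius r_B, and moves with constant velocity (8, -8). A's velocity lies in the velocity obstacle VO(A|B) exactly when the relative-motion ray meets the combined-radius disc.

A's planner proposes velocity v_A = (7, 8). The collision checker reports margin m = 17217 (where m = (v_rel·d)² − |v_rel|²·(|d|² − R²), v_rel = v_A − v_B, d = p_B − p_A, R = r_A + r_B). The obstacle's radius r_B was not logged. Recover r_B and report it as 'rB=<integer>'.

m = 17217
d = (-2, -28);  v_rel = (-1, 16),  |v_rel|² = 257
v_rel×d = (-1)·(-28) − (16)·(-2) = 60
since m = R²·257 − 60²:  R² = (3600 + 17217) / 257 = 81
R = √81 = 9  ⇒  r_B = 9 − 4 = 5

rB=5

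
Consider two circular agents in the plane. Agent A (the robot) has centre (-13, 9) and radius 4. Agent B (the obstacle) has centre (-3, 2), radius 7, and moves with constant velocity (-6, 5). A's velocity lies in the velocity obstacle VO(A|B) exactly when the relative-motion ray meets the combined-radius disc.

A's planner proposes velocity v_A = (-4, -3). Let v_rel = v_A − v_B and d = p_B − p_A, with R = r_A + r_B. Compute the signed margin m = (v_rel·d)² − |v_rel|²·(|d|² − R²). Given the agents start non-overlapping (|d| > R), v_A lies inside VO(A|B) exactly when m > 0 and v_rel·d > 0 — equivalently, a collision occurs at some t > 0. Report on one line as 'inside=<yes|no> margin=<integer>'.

d = (10, -7),  |d|² = 149;  R = 4+7 = 11,  c = 149−11² = 28
v_rel = (2, -8),  |v_rel|² = 68;  v_rel·d = (2)·(10) + (-8)·(-7) = 76
68·t² − 152·t + 28 = 0  ⇒  m = 76² − 68·28 = 3872
m = 3872 > 0,  v_rel·d = 76 > 0  ⇒  inside

inside=yes margin=3872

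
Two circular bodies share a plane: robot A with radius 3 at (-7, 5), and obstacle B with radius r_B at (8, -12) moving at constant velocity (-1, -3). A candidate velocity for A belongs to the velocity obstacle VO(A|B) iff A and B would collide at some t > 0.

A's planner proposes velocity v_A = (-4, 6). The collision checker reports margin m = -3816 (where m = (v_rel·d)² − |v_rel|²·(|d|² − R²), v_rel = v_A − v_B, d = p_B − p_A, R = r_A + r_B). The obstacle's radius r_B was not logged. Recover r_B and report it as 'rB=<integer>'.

m = -3816
d = (15, -17);  v_rel = (-3, 9),  |v_rel|² = 90
v_rel×d = (-3)·(-17) − (9)·(15) = -84
since m = R²·90 − (-84)²:  R² = (7056 + -3816) / 90 = 36
R = √36 = 6  ⇒  r_B = 6 − 3 = 3

rB=3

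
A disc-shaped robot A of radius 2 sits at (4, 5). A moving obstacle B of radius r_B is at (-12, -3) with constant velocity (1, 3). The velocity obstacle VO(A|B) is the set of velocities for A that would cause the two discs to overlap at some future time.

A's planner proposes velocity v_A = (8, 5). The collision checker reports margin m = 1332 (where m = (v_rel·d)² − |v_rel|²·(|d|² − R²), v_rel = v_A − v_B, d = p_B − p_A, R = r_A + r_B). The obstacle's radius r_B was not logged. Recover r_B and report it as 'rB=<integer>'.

m = 1332
d = (-16, -8);  v_rel = (7, 2),  |v_rel|² = 53
v_rel×d = (7)·(-8) − (2)·(-16) = -24
since m = R²·53 − (-24)²:  R² = (576 + 1332) / 53 = 36
R = √36 = 6  ⇒  r_B = 6 − 2 = 4

rB=4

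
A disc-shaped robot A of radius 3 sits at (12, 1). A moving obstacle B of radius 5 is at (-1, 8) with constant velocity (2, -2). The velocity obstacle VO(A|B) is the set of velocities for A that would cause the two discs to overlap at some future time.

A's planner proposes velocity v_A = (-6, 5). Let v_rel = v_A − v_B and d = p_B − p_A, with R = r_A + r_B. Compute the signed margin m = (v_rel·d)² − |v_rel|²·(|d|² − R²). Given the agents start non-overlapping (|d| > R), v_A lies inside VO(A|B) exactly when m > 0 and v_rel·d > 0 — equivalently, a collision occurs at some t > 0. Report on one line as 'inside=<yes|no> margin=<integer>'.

d = (-13, 7),  |d|² = 218;  R = 3+5 = 8,  c = 218−8² = 154
v_rel = (-8, 7),  |v_rel|² = 113;  v_rel·d = (-8)·(-13) + (7)·(7) = 153
113·t² − 306·t + 154 = 0  ⇒  m = 153² − 113·154 = 6007
m = 6007 > 0,  v_rel·d = 153 > 0  ⇒  inside

inside=yes margin=6007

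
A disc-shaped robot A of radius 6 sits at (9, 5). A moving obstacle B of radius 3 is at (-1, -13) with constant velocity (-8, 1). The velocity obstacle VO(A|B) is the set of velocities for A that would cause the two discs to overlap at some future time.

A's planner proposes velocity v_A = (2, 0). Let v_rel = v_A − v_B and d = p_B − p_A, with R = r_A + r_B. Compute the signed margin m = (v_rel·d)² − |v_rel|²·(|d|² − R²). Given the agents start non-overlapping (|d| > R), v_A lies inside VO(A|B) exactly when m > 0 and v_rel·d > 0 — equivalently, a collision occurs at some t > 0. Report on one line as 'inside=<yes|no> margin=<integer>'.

d = (-10, -18),  |d|² = 424;  R = 6+3 = 9,  c = 424−9² = 343
v_rel = (10, -1),  |v_rel|² = 101;  v_rel·d = (10)·(-10) + (-1)·(-18) = -82
101·t² + 164·t + 343 = 0  ⇒  m = (-82)² − 101·343 = -27919
m = -27919 < 0,  v_rel·d = -82 < 0  ⇒  outside

inside=no margin=-27919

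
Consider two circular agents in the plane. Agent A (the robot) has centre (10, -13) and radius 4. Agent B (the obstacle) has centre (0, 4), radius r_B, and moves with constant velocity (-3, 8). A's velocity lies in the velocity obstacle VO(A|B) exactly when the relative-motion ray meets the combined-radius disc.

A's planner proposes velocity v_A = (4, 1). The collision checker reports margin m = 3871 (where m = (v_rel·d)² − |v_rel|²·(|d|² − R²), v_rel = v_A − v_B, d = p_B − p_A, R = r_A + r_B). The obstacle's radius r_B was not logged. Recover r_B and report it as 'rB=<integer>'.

m = 3871
d = (-10, 17);  v_rel = (7, -7),  |v_rel|² = 98
v_rel×d = (7)·(17) − (-7)·(-10) = 49
since m = R²·98 − 49²:  R² = (2401 + 3871) / 98 = 64
R = √64 = 8  ⇒  r_B = 8 − 4 = 4

rB=4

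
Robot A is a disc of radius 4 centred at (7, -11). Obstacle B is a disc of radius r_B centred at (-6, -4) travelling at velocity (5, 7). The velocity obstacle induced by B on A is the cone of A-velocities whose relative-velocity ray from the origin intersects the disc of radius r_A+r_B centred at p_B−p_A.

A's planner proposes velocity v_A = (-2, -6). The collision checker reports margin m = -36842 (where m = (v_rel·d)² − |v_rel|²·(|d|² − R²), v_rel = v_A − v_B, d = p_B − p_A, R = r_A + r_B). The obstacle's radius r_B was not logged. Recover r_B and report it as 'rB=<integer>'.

m = -36842
d = (-13, 7);  v_rel = (-7, -13),  |v_rel|² = 218
v_rel×d = (-7)·(7) − (-13)·(-13) = -218
since m = R²·218 − (-218)²:  R² = (47524 + -36842) / 218 = 49
R = √49 = 7  ⇒  r_B = 7 − 4 = 3

rB=3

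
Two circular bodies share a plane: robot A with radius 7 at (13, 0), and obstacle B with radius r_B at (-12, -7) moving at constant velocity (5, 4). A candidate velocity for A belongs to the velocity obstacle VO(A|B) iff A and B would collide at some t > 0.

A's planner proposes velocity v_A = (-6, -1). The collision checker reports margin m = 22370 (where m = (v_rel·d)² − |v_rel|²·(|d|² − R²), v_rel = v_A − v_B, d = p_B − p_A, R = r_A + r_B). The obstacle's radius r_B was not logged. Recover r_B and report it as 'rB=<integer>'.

m = 22370
d = (-25, -7);  v_rel = (-11, -5),  |v_rel|² = 146
v_rel×d = (-11)·(-7) − (-5)·(-25) = -48
since m = R²·146 − (-48)²:  R² = (2304 + 22370) / 146 = 169
R = √169 = 13  ⇒  r_B = 13 − 7 = 6

rB=6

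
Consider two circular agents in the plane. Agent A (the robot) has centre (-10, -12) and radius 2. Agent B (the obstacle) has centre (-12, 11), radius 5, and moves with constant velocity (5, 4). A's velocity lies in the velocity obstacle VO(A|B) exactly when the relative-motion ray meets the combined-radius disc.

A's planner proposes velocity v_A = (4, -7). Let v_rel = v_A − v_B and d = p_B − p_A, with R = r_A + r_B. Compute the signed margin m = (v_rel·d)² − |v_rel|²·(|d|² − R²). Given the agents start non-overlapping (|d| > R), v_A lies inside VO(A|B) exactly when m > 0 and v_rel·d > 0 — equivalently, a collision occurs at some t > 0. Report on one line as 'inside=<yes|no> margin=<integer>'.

d = (-2, 23),  |d|² = 533;  R = 2+5 = 7,  c = 533−7² = 484
v_rel = (-1, -11),  |v_rel|² = 122;  v_rel·d = (-1)·(-2) + (-11)·(23) = -251
122·t² + 502·t + 484 = 0  ⇒  m = (-251)² − 122·484 = 3953
m = 3953 > 0,  v_rel·d = -251 < 0  ⇒  outside

inside=no margin=3953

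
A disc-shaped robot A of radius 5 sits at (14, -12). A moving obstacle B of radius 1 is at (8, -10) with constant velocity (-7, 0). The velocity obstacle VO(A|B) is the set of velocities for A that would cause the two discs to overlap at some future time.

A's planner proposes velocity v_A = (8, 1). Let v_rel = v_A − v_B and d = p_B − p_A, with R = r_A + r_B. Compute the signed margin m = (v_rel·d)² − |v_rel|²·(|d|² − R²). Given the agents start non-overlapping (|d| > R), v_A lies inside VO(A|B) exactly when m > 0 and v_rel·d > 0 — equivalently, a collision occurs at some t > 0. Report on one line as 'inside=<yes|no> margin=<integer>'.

d = (-6, 2),  |d|² = 40;  R = 5+1 = 6,  c = 40−6² = 4
v_rel = (15, 1),  |v_rel|² = 226;  v_rel·d = (15)·(-6) + (1)·(2) = -88
226·t² + 176·t + 4 = 0  ⇒  m = (-88)² − 226·4 = 6840
m = 6840 > 0,  v_rel·d = -88 < 0  ⇒  outside

inside=no margin=6840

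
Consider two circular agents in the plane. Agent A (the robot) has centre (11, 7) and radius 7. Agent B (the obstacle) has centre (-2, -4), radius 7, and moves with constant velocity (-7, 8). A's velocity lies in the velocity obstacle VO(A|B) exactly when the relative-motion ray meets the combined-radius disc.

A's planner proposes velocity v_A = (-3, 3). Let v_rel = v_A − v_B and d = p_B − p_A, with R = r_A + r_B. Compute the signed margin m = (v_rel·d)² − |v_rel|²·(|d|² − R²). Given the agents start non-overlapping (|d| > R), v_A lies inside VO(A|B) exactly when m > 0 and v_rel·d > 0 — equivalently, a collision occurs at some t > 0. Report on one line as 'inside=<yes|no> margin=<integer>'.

d = (-13, -11),  |d|² = 290;  R = 7+7 = 14,  c = 290−14² = 94
v_rel = (4, -5),  |v_rel|² = 41;  v_rel·d = (4)·(-13) + (-5)·(-11) = 3
41·t² − 6·t + 94 = 0  ⇒  m = 3² − 41·94 = -3845
m = -3845 < 0,  v_rel·d = 3 > 0  ⇒  outside

inside=no margin=-3845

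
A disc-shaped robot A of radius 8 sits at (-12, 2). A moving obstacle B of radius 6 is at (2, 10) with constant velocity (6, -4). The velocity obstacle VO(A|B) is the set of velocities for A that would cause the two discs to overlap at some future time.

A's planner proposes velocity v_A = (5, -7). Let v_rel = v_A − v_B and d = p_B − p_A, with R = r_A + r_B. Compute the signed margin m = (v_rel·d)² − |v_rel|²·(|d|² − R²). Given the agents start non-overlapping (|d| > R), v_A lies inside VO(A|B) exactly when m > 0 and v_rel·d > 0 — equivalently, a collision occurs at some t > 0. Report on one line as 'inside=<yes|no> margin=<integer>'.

d = (14, 8),  |d|² = 260;  R = 8+6 = 14,  c = 260−14² = 64
v_rel = (-1, -3),  |v_rel|² = 10;  v_rel·d = (-1)·(14) + (-3)·(8) = -38
10·t² + 76·t + 64 = 0  ⇒  m = (-38)² − 10·64 = 804
m = 804 > 0,  v_rel·d = -38 < 0  ⇒  outside

inside=no margin=804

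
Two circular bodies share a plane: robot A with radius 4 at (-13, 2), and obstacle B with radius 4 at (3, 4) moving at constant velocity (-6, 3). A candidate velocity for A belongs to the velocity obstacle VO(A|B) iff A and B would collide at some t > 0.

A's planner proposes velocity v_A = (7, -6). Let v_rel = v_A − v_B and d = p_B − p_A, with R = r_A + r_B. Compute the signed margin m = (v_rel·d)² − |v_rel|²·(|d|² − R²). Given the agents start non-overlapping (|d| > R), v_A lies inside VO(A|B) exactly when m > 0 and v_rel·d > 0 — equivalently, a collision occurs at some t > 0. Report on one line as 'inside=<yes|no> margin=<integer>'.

d = (16, 2),  |d|² = 260;  R = 4+4 = 8,  c = 260−8² = 196
v_rel = (13, -9),  |v_rel|² = 250;  v_rel·d = (13)·(16) + (-9)·(2) = 190
250·t² − 380·t + 196 = 0  ⇒  m = 190² − 250·196 = -12900
m = -12900 < 0,  v_rel·d = 190 > 0  ⇒  outside

inside=no margin=-12900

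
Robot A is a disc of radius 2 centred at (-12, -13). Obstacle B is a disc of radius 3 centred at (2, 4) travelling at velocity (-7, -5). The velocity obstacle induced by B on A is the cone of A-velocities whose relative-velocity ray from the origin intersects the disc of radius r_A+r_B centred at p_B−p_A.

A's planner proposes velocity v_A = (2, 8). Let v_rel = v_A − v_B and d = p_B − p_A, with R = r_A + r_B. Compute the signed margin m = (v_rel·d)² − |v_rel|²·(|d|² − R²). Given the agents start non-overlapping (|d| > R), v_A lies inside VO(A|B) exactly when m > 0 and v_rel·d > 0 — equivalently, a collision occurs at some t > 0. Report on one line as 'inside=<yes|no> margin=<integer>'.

d = (14, 17),  |d|² = 485;  R = 2+3 = 5,  c = 485−5² = 460
v_rel = (9, 13),  |v_rel|² = 250;  v_rel·d = (9)·(14) + (13)·(17) = 347
250·t² − 694·t + 460 = 0  ⇒  m = 347² − 250·460 = 5409
m = 5409 > 0,  v_rel·d = 347 > 0  ⇒  inside

inside=yes margin=5409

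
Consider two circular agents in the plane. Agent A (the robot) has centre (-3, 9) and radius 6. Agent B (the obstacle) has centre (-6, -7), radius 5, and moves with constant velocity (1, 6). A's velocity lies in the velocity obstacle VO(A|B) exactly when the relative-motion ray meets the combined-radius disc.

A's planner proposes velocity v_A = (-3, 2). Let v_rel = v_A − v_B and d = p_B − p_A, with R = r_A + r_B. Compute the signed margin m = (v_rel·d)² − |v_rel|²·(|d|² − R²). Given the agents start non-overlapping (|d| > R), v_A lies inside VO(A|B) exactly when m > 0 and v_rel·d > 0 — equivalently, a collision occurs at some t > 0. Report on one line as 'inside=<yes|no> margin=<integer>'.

d = (-3, -16),  |d|² = 265;  R = 6+5 = 11,  c = 265−11² = 144
v_rel = (-4, -4),  |v_rel|² = 32;  v_rel·d = (-4)·(-3) + (-4)·(-16) = 76
32·t² − 152·t + 144 = 0  ⇒  m = 76² − 32·144 = 1168
m = 1168 > 0,  v_rel·d = 76 > 0  ⇒  inside

inside=yes margin=1168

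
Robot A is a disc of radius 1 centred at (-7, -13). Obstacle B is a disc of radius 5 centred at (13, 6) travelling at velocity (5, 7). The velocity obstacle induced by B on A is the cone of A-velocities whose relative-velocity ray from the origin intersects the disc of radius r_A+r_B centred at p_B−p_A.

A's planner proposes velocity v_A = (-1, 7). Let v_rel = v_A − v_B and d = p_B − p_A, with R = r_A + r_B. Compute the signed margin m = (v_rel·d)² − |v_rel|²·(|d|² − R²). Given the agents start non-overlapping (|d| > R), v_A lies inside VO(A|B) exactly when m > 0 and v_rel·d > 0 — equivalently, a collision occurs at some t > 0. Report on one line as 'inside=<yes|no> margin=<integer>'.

d = (20, 19),  |d|² = 761;  R = 1+5 = 6,  c = 761−6² = 725
v_rel = (-6, 0),  |v_rel|² = 36;  v_rel·d = (-6)·(20) + (0)·(19) = -120
36·t² + 240·t + 725 = 0  ⇒  m = (-120)² − 36·725 = -11700
m = -11700 < 0,  v_rel·d = -120 < 0  ⇒  outside

inside=no margin=-11700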